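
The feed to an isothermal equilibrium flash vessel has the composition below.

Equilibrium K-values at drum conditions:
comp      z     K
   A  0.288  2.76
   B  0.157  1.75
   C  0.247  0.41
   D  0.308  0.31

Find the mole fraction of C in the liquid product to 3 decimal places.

x_C = 0.296

Let β = V/F and solve Σ zᵢ(Kᵢ−1)/(1+β(Kᵢ−1)) = 0.
Check two-phase: ΣzᵢKᵢ = 1.266 > 1 and Σzᵢ/Kᵢ = 1.790 > 1, so g(0) = 0.266 > 0 and g(1) = -0.790 < 0.
Newton iteration, β⁰ = 0.6:
  β = 0.600: g = -0.2605, g' = -0.886 → β = 0.306
  β = 0.306: g = -0.0220, g' = -0.799 → β = 0.278
  β = 0.278: g = 0.0001, g' = -0.810 → β = 0.279
Converged at β = 0.279.
Compositions from xᵢ = zᵢ/(1+β(Kᵢ−1)), yᵢ = Kᵢxᵢ:
  A: x = 0.193, y = 0.533
  B: x = 0.130, y = 0.227
  C: x = 0.296, y = 0.121
  D: x = 0.381, y = 0.118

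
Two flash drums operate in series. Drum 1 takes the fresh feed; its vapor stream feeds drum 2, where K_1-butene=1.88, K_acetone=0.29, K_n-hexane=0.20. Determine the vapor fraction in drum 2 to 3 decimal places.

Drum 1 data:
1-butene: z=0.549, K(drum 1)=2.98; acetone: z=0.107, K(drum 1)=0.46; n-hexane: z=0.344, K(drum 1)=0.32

V/F (drum 2) = 0.649

Drum 1:
Let ψ₁ = V/F and solve Σ zᵢ(Kᵢ−1)/(1+ψ₁(Kᵢ−1)) = 0.
Check two-phase: ΣzᵢKᵢ = 1.795 > 1 and Σzᵢ/Kᵢ = 1.492 > 1, so g(0) = 0.795 > 0 and g(1) = -0.492 < 0.
Newton–Raphson from ψ₁ = 0.5:
  ψ₁ = 0.500: g = 0.1127, g' = -0.967 → ψ₁ = 0.616
  ψ₁ = 0.616: g = 0.0001, g' = -0.978 → ψ₁ = 0.617
Converged at ψ₁ = 0.617.
Drum-1 compositions:
  1-butene: x = 0.247, y = 0.737
  acetone: x = 0.160, y = 0.074
  n-hexane: x = 0.592, y = 0.190
Drum-2 feed = drum-1 vapor: z₂ = (0.7366, 0.0738, 0.1896).
Drum 2:
Material balance + equilibrium reduce to Σ zᵢ(Kᵢ−1)/(1+ψ₂(Kᵢ−1)) = 0.
g(0) = ΣzᵢKᵢ − 1 = 0.444 and g(1) = 1 − Σzᵢ/Kᵢ = -0.594, so a root lies in (0, 1).
Newton–Raphson from ψ₂ = 0.5:
  ψ₂ = 0.500: g = 0.1162, g' = -0.702 → ψ₂ = 0.666
  ψ₂ = 0.666: g = -0.0149, g' = -0.916 → ψ₂ = 0.649
Converged at ψ₂ = 0.649.
  1-butene: x = 0.469, y = 0.881
  acetone: x = 0.137, y = 0.040
  n-hexane: x = 0.394, y = 0.079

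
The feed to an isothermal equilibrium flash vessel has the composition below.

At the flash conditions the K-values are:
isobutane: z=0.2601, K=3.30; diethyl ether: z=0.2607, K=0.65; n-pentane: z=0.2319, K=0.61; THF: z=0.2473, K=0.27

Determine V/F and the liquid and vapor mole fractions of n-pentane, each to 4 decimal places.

Rachford–Rice: g(V/F) = Σ zᵢ(Kᵢ−1)/(1+V/F(Kᵢ−1)) = 0.
g(0) = ΣzᵢKᵢ − 1 = 0.2360 and g(1) = 1 − Σzᵢ/Kᵢ = -0.7760, so a root lies in (0, 1).
Iterate (Newton) starting at V/F = 0.5:
  V/F = 0.5000: g = -0.22900, g' = -0.7258 → V/F = 0.1845
  V/F = 0.1845: g = 0.01637, g' = -0.9317 → V/F = 0.2021
  V/F = 0.2021: g = 0.00027, g' = -0.9012 → V/F = 0.2024
Converged at V/F = 0.2024.
Compositions from xᵢ = zᵢ/(1+V/F(Kᵢ−1)), yᵢ = Kᵢxᵢ:
  isobutane: x = 0.1775, y = 0.5857
  diethyl ether: x = 0.2806, y = 0.1824
  n-pentane: x = 0.2518, y = 0.1536
  THF: x = 0.2902, y = 0.0783

V/F = 0.2024, x_n-pentane = 0.2518, y_n-pentane = 0.1536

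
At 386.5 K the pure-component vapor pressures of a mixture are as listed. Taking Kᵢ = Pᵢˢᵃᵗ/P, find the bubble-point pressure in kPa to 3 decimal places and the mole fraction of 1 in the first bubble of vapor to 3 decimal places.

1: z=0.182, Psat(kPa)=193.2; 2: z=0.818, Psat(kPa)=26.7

At the bubble point ψ → 0, so ΣzᵢKᵢ = 1 with Kᵢ = Pᵢˢᵃᵗ/P ⇒ P = ΣzᵢPᵢˢᵃᵗ.
P = 0.182·193.2 + 0.818·26.7 = 57.003 kPa
yᵢ = zᵢPᵢˢᵃᵗ/P ⇒ y_1 = 0.182·193.2/57.003 = 0.617

Pbub = 57.003 kPa, y_1 = 0.617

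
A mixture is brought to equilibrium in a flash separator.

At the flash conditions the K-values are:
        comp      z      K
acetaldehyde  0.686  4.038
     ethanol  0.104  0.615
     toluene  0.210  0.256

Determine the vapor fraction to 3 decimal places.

ψ = 0.915

Iterate (Newton) starting at ψ = 0.5:
  ψ = 0.500: g = 0.5290, g' = -1.316 → ψ = 0.902
  ψ = 0.902: g = 0.0210, g' = -1.563 → ψ = 0.915
Converged at ψ = 0.915.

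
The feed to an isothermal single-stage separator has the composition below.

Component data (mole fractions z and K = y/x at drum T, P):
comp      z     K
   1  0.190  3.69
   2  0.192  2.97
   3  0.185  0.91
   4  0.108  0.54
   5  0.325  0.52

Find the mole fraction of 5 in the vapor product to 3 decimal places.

y_5 = 0.258

Let ψ = V/F and solve Σ zᵢ(Kᵢ−1)/(1+ψ(Kᵢ−1)) = 0.
Check two-phase: ΣzᵢKᵢ = 1.667 > 1 and Σzᵢ/Kᵢ = 1.144 > 1, so g(0) = 0.667 > 0 and g(1) = -0.144 < 0.
Iterate (Newton) starting at ψ = 0.41:
  ψ = 0.410: g = 0.1795, g' = -0.691 → ψ = 0.670
  ψ = 0.670: g = 0.0261, g' = -0.526 → ψ = 0.719
  ψ = 0.719: g = 0.0003, g' = -0.515 → ψ = 0.720
Converged at ψ = 0.720.
Compositions from xᵢ = zᵢ/(1+ψ(Kᵢ−1)), yᵢ = Kᵢxᵢ:
  1: x = 0.065, y = 0.239
  2: x = 0.079, y = 0.236
  3: x = 0.198, y = 0.180
  4: x = 0.161, y = 0.087
  5: x = 0.497, y = 0.258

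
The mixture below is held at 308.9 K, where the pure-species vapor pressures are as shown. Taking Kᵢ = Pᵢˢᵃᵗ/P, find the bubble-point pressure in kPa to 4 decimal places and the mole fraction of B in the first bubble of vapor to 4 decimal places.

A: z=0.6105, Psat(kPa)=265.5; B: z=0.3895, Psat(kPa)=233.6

At the bubble point ψ → 0, so ΣzᵢKᵢ = 1 with Kᵢ = Pᵢˢᵃᵗ/P ⇒ P = ΣzᵢPᵢˢᵃᵗ.
P = 0.6105·265.5 + 0.3895·233.6 = 253.0750 kPa
yᵢ = zᵢPᵢˢᵃᵗ/P ⇒ y_B = 0.3895·233.6/253.0750 = 0.3595

Pbub = 253.0750 kPa, y_B = 0.3595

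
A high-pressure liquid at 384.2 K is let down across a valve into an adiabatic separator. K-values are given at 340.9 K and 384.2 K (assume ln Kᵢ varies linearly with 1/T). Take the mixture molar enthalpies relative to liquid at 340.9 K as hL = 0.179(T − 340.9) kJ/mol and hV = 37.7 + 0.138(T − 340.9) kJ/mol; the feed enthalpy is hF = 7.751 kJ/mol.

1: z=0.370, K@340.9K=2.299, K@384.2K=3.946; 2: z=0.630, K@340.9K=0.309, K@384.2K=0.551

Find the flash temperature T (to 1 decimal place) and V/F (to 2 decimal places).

Adiabatic flash: solve Rachford–Rice at each trial T, then check hF = ψ·hV(T) + (1−ψ)·hL(T).
  T = 340.9 K: K = (2.299, 0.309), RR gives ψ = 0.050, H_out = 1.903 kJ/mol
  T = 384.2 K: K = (3.946, 0.551), RR gives ψ = 0.610, H_out = 29.672 kJ/mol
  T = 362.5 K: K = (3.059, 0.420), RR gives ψ = 0.331, H_out = 16.068 kJ/mol
  T = 351.7 K: K = (2.664, 0.362), RR gives ψ = 0.201, H_out = 9.422 kJ/mol
  T = 346.3 K: K = (2.477, 0.335), RR gives ψ = 0.130, H_out = 5.830 kJ/mol
  T = 349.0 K: K = (2.570, 0.348), RR gives ψ = 0.166, H_out = 7.659 kJ/mol
  T = 350.4 K: K = (2.618, 0.355), RR gives ψ = 0.184, H_out = 8.581 kJ/mol
Linear interpolation between T = 349.0 (H_out = 7.659) and T = 350.4 (H_out = 8.581) on hF = 7.751 gives T ≈ 349.1 K, at which ψ = 0.17.

T = 349.1 K, V/F = 0.17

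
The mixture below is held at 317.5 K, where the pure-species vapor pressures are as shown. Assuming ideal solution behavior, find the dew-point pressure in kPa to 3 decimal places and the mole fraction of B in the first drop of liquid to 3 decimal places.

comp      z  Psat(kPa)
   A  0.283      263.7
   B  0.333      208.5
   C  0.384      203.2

Pdew = 219.295 kPa, x_B = 0.350

At the dew point ψ → 1, so Σzᵢ/Kᵢ = 1 with Kᵢ = Pᵢˢᵃᵗ/P ⇒ 1/P = Σzᵢ/Pᵢˢᵃᵗ.
1/P = 0.283/263.7 + 0.333/208.5 + 0.384/203.2 = 0.004560 ⇒ P = 219.295 kPa
xᵢ = zᵢP/Pᵢˢᵃᵗ ⇒ x_B = 0.333·219.295/208.5 = 0.350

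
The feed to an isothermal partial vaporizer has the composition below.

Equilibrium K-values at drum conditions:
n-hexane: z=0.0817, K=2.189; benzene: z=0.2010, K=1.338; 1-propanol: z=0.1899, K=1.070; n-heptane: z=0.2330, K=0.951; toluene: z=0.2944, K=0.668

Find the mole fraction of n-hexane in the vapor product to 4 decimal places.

y_n-hexane = 0.1099

Rachford–Rice: g(V/F) = Σ zᵢ(Kᵢ−1)/(1+V/F(Kᵢ−1)) = 0.
Check two-phase: ΣzᵢKᵢ = 1.0692 > 1 and Σzᵢ/Kᵢ = 1.0507 > 1, so g(0) = 0.0692 > 0 and g(1) = -0.0507 < 0.
Newton iteration, V/F⁰ = 0.41:
  V/F = 0.4100: g = 0.01310, g' = -0.1149 → V/F = 0.5241
  V/F = 0.5241: g = 0.00034, g' = -0.1094 → V/F = 0.5272
Converged at V/F = 0.5272.
Compositions from xᵢ = zᵢ/(1+V/F(Kᵢ−1)), yᵢ = Kᵢxᵢ:
  n-hexane: x = 0.0502, y = 0.1099
  benzene: x = 0.1706, y = 0.2283
  1-propanol: x = 0.1831, y = 0.1960
  n-heptane: x = 0.2392, y = 0.2275
  toluene: x = 0.3569, y = 0.2384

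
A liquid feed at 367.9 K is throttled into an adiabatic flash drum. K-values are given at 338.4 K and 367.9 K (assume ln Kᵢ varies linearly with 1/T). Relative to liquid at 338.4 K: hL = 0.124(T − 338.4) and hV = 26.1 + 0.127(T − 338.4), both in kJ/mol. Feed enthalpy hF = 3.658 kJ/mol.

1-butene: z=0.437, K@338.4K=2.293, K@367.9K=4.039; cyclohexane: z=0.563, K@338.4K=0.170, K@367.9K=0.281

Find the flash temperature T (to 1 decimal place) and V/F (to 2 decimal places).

Adiabatic flash: solve Rachford–Rice at each trial T, then check hF = ψ·hV(T) + (1−ψ)·hL(T).
  T = 338.4 K: K = (2.293, 0.170), RR gives ψ = 0.091, H_out = 2.377 kJ/mol
  T = 367.9 K: K = (4.039, 0.281), RR gives ψ = 0.423, H_out = 14.723 kJ/mol
  T = 353.1 K: K = (3.077, 0.221), RR gives ψ = 0.290, H_out = 9.395 kJ/mol
  T = 345.8 K: K = (2.667, 0.194), RR gives ψ = 0.205, H_out = 6.265 kJ/mol
  T = 342.1 K: K = (2.475, 0.182), RR gives ψ = 0.152, H_out = 4.440 kJ/mol
  T = 340.2 K: K = (2.380, 0.176), RR gives ψ = 0.122, H_out = 3.415 kJ/mol
  T = 341.1 K: K = (2.425, 0.179), RR gives ψ = 0.137, H_out = 3.909 kJ/mol
Linear interpolation between T = 340.2 (H_out = 3.415) and T = 341.1 (H_out = 3.909) on hF = 3.658 gives T ≈ 340.6 K, at which ψ = 0.13.

T = 340.6 K, V/F = 0.13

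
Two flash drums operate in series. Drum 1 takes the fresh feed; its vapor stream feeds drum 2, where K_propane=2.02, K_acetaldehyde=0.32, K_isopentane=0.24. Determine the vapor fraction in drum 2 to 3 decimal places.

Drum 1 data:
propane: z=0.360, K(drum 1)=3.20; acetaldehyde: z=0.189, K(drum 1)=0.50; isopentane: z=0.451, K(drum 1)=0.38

V/F (drum 2) = 0.596

Drum 1:
Rachford–Rice: g(ψ₁) = Σ zᵢ(Kᵢ−1)/(1+ψ₁(Kᵢ−1)) = 0.
g(0) = ΣzᵢKᵢ − 1 = 0.418 and g(1) = 1 − Σzᵢ/Kᵢ = -0.677, so a root lies in (0, 1).
Newton iteration, ψ₁⁰ = 0.5:
  ψ₁ = 0.500: g = -0.1541, g' = -0.843 → ψ₁ = 0.317
  ψ₁ = 0.317: g = 0.0060, g' = -0.940 → ψ₁ = 0.324
Converged at ψ₁ = 0.324.
Drum-1 compositions:
  propane: x = 0.210, y = 0.673
  acetaldehyde: x = 0.225, y = 0.113
  isopentane: x = 0.564, y = 0.214
Drum-2 feed = drum-1 vapor: z₂ = (0.6728, 0.1127, 0.2144).
Drum 2:
Let ψ₂ = V/F and solve Σ zᵢ(Kᵢ−1)/(1+ψ₂(Kᵢ−1)) = 0.
g(0) = ΣzᵢKᵢ − 1 = 0.447 and g(1) = 1 − Σzᵢ/Kᵢ = -0.579, so a root lies in (0, 1).
Newton iteration, ψ₂⁰ = 0.5:
  ψ₂ = 0.500: g = 0.0755, g' = -0.749 → ψ₂ = 0.601
  ψ₂ = 0.601: g = -0.0040, g' = -0.838 → ψ₂ = 0.596
Converged at ψ₂ = 0.596.
  propane: x = 0.418, y = 0.845
  acetaldehyde: x = 0.190, y = 0.061
  isopentane: x = 0.392, y = 0.094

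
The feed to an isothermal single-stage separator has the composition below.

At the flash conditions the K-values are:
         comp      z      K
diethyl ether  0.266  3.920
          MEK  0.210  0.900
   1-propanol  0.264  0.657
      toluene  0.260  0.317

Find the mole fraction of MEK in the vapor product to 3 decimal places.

y_MEK = 0.197

Rachford–Rice: g(ψ) = Σ zᵢ(Kᵢ−1)/(1+ψ(Kᵢ−1)) = 0.
g(0) = ΣzᵢKᵢ − 1 = 0.488 and g(1) = 1 − Σzᵢ/Kᵢ = -0.523, so a root lies in (0, 1).
Newton–Raphson from ψ = 0.66:
  ψ = 0.660: g = -0.1975, g' = -0.721 → ψ = 0.386
  ψ = 0.386: g = -0.0023, g' = -0.768 → ψ = 0.383
Converged at ψ = 0.383.
Compositions from xᵢ = zᵢ/(1+ψ(Kᵢ−1)), yᵢ = Kᵢxᵢ:
  diethyl ether: x = 0.126, y = 0.492
  MEK: x = 0.218, y = 0.197
  1-propanol: x = 0.304, y = 0.200
  toluene: x = 0.352, y = 0.112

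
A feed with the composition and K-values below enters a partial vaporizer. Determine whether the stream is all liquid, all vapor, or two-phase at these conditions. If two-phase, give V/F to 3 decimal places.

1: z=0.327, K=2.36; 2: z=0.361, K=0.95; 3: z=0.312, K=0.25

ΣzᵢKᵢ = 1.193; Σzᵢ/Kᵢ = 1.767.
Both exceed 1, so a two-phase solution exists.
Let ψ = V/F and solve Σ zᵢ(Kᵢ−1)/(1+ψ(Kᵢ−1)) = 0.
Newton–Raphson from ψ = 0.5:
  ψ = 0.500: g = -0.1282, g' = -0.665 → ψ = 0.307
  ψ = 0.307: g = -0.0086, g' = -0.598 → ψ = 0.293
Converged at ψ = 0.293.

two-phase, V/F = 0.293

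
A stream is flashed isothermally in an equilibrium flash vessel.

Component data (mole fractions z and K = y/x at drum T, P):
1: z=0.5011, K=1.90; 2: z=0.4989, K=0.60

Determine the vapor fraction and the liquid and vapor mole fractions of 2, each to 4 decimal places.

ψ = 0.6984, x_2 = 0.6923, y_2 = 0.4154

Let ψ = V/F and solve Σ zᵢ(Kᵢ−1)/(1+ψ(Kᵢ−1)) = 0.
Check two-phase: ΣzᵢKᵢ = 1.2514 > 1 and Σzᵢ/Kᵢ = 1.0952 > 1, so g(0) = 0.2514 > 0 and g(1) = -0.0952 < 0.
Binary case is linear: z₁(K₁−1)(1+ψ(K₂−1)) + z₂(K₂−1)(1+ψ(K₁−1)) = 0
⇒ ψ = [z₁(K₁−1)+z₂(K₂−1)] / [−(K₁−1)(K₂−1)] = 0.25143/0.36000 = 0.6984
Compositions from xᵢ = zᵢ/(1+ψ(Kᵢ−1)), yᵢ = Kᵢxᵢ:
  1: x = 0.3077, y = 0.5846
  2: x = 0.6923, y = 0.4154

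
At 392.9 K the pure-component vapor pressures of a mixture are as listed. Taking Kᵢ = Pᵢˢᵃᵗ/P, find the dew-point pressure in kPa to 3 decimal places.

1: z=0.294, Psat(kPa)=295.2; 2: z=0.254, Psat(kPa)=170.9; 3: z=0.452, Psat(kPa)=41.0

Pdew = 74.038 kPa

At the dew point ψ → 1, so Σzᵢ/Kᵢ = 1 with Kᵢ = Pᵢˢᵃᵗ/P ⇒ 1/P = Σzᵢ/Pᵢˢᵃᵗ.
1/P = 0.294/295.2 + 0.254/170.9 + 0.452/41.0 = 0.013507 ⇒ P = 74.038 kPa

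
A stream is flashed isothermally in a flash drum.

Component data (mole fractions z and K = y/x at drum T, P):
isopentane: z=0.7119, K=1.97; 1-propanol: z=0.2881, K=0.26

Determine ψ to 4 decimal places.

Rachford–Rice: g(ψ) = Σ zᵢ(Kᵢ−1)/(1+ψ(Kᵢ−1)) = 0.
g(0) = ΣzᵢKᵢ − 1 = 0.4773 and g(1) = 1 − Σzᵢ/Kᵢ = -0.4694, so a root lies in (0, 1).
Binary case is linear: z₁(K₁−1)(1+ψ(K₂−1)) + z₂(K₂−1)(1+ψ(K₁−1)) = 0
⇒ ψ = [z₁(K₁−1)+z₂(K₂−1)] / [−(K₁−1)(K₂−1)] = 0.47735/0.71780 = 0.6650

ψ = 0.6650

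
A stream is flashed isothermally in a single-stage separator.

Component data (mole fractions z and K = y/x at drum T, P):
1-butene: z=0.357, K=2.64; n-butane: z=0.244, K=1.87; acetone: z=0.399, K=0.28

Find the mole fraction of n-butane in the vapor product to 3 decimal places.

y_n-butane = 0.314

Iterate (Newton) starting at ψ = 0.38:
  ψ = 0.380: g = 0.1247, g' = -0.861 → ψ = 0.525
  ψ = 0.525: g = -0.0015, g' = -0.899 → ψ = 0.523
Converged at ψ = 0.523.
Compositions from xᵢ = zᵢ/(1+ψ(Kᵢ−1)), yᵢ = Kᵢxᵢ:
  1-butene: x = 0.192, y = 0.507
  n-butane: x = 0.168, y = 0.314
  acetone: x = 0.640, y = 0.179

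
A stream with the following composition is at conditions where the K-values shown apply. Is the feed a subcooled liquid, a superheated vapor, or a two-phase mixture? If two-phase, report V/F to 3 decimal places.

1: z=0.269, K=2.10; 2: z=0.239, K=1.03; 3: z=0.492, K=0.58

two-phase, V/F = 0.277

ΣzᵢKᵢ = 1.096; Σzᵢ/Kᵢ = 1.208.
Both exceed 1, so a two-phase solution exists.
Let ψ = V/F and solve Σ zᵢ(Kᵢ−1)/(1+ψ(Kᵢ−1)) = 0.
Newton iteration, ψ⁰ = 0.5:
  ψ = 0.500: g = -0.0636, g' = -0.275 → ψ = 0.269
  ψ = 0.269: g = 0.0026, g' = -0.304 → ψ = 0.277
Converged at ψ = 0.277.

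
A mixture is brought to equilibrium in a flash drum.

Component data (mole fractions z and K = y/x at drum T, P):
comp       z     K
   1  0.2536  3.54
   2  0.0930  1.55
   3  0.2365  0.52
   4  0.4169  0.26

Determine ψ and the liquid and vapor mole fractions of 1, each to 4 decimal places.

ψ = 0.1873, x_1 = 0.1719, y_1 = 0.6084

Material balance + equilibrium reduce to Σ zᵢ(Kᵢ−1)/(1+ψ(Kᵢ−1)) = 0.
Feasibility: ΣzᵢKᵢ = 1.2733, Σzᵢ/Kᵢ = 2.1899 — both > 1, two phases present.
Newton–Raphson from ψ = 0.5:
  ψ = 0.5000: g = -0.31518, g' = -1.0044 → ψ = 0.1862
  ψ = 0.1862: g = 0.00126, g' = -1.1501 → ψ = 0.1873
Converged at ψ = 0.1873.
Compositions from xᵢ = zᵢ/(1+ψ(Kᵢ−1)), yᵢ = Kᵢxᵢ:
  1: x = 0.1719, y = 0.6084
  2: x = 0.0843, y = 0.1307
  3: x = 0.2599, y = 0.1351
  4: x = 0.4840, y = 0.1258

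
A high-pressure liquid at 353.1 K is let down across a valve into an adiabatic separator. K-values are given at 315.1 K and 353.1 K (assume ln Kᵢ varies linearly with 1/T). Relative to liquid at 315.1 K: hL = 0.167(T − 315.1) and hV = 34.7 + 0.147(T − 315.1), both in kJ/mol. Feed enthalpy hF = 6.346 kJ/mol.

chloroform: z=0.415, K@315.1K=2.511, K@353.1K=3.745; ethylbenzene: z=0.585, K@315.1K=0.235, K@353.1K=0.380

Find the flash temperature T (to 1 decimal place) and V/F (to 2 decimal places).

Adiabatic flash: solve Rachford–Rice at each trial T, then check hF = ψ·hV(T) + (1−ψ)·hL(T).
  T = 315.1 K: K = (2.511, 0.235), RR gives ψ = 0.155, H_out = 5.390 kJ/mol
  T = 353.1 K: K = (3.745, 0.380), RR gives ψ = 0.456, H_out = 21.831 kJ/mol
  T = 334.1 K: K = (3.102, 0.303), RR gives ψ = 0.317, H_out = 14.052 kJ/mol
  T = 324.6 K: K = (2.799, 0.268), RR gives ψ = 0.242, H_out = 9.927 kJ/mol
  T = 319.9 K: K = (2.655, 0.251), RR gives ψ = 0.201, H_out = 7.750 kJ/mol
  T = 317.5 K: K = (2.583, 0.243), RR gives ψ = 0.179, H_out = 6.590 kJ/mol
Linear interpolation between T = 315.1 (H_out = 5.390) and T = 317.5 (H_out = 6.590) on hF = 6.346 gives T ≈ 317.0 K, at which ψ = 0.17.

T = 317.0 K, V/F = 0.17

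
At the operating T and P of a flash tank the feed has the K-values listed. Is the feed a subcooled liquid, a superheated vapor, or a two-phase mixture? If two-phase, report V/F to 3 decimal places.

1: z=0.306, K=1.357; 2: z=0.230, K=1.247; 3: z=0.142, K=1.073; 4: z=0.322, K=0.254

subcooled liquid

ΣzᵢKᵢ = 0.936; Σzᵢ/Kᵢ = 1.810.
Since ΣzᵢKᵢ < 1 the mixture is below its bubble point — single liquid phase.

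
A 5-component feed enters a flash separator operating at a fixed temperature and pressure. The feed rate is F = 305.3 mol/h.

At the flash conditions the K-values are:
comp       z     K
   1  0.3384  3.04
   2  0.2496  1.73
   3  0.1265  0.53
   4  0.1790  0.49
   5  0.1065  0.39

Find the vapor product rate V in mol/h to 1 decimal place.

Material balance + equilibrium reduce to Σ zᵢ(Kᵢ−1)/(1+V/F(Kᵢ−1)) = 0.
Feasibility: ΣzᵢKᵢ = 1.6568, Σzᵢ/Kᵢ = 1.1327 — both > 1, two phases present.
Iterate (Newton) starting at V/F = 0.39:
  V/F = 0.3900: g = 0.25429, g' = -0.7001 → V/F = 0.7532
  V/F = 0.7532: g = 0.02925, g' = -0.5996 → V/F = 0.8020
  V/F = 0.8020: g = -0.00029, g' = -0.6128 → V/F = 0.8015
Converged at V/F = 0.8015.
Then V = V/F·F = 0.8015·305.3 = 244.7 mol/h and L = F − V = 60.6 mol/h.

V = 244.7 mol/h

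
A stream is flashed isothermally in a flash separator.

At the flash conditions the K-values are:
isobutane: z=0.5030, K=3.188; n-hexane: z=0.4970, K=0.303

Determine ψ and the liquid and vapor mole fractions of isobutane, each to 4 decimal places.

ψ = 0.4945, x_isobutane = 0.2416, y_isobutane = 0.7702

Newton iteration, ψ⁰ = 0.42:
  ψ = 0.4200: g = 0.08373, g' = -1.1366 → ψ = 0.4937
  ψ = 0.4937: g = 0.00095, g' = -1.1177 → ψ = 0.4945
Converged at ψ = 0.4945.
Compositions from xᵢ = zᵢ/(1+ψ(Kᵢ−1)), yᵢ = Kᵢxᵢ:
  isobutane: x = 0.2416, y = 0.7702
  n-hexane: x = 0.7584, y = 0.2298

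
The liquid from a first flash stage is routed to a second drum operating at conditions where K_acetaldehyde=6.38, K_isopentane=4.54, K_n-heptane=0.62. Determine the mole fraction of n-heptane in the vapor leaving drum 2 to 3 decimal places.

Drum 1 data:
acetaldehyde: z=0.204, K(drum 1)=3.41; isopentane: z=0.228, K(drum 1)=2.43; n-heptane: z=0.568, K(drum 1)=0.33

Drum 1:
Let ψ₁ = V/F and solve Σ zᵢ(Kᵢ−1)/(1+ψ₁(Kᵢ−1)) = 0.
Feasibility: ΣzᵢKᵢ = 1.437, Σzᵢ/Kᵢ = 1.875 — both > 1, two phases present.
Newton iteration, ψ₁⁰ = 0.36:
  ψ₁ = 0.360: g = -0.0230, g' = -0.986 → ψ₁ = 0.337
Converged at ψ₁ = 0.337.
Drum-1 compositions:
  acetaldehyde: x = 0.113, y = 0.384
  isopentane: x = 0.154, y = 0.374
  n-heptane: x = 0.734, y = 0.242
Drum-2 feed = drum-1 liquid: z₂ = (0.1126, 0.1539, 0.7335).
Drum 2:
Rachford–Rice: g(ψ₂) = Σ zᵢ(Kᵢ−1)/(1+ψ₂(Kᵢ−1)) = 0.
g(0) = ΣzᵢKᵢ − 1 = 0.872 and g(1) = 1 − Σzᵢ/Kᵢ = -0.235, so a root lies in (0, 1).
Iterate (Newton) starting at ψ₂ = 0.47:
  ψ₂ = 0.470: g = 0.0369, g' = -0.691 → ψ₂ = 0.523
  ψ₂ = 0.523: g = 0.0018, g' = -0.626 → ψ₂ = 0.526
Converged at ψ₂ = 0.526.
  acetaldehyde: x = 0.029, y = 0.188
  isopentane: x = 0.054, y = 0.244
  n-heptane: x = 0.917, y = 0.568

y_n-heptane (drum 2) = 0.568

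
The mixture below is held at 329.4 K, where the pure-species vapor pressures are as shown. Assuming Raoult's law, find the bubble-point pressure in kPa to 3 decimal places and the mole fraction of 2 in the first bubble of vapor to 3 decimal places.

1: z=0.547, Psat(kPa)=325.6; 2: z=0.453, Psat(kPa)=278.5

Pbub = 304.264 kPa, y_2 = 0.415

At the bubble point ψ → 0, so ΣzᵢKᵢ = 1 with Kᵢ = Pᵢˢᵃᵗ/P ⇒ P = ΣzᵢPᵢˢᵃᵗ.
P = 0.547·325.6 + 0.453·278.5 = 304.264 kPa
yᵢ = zᵢPᵢˢᵃᵗ/P ⇒ y_2 = 0.453·278.5/304.264 = 0.415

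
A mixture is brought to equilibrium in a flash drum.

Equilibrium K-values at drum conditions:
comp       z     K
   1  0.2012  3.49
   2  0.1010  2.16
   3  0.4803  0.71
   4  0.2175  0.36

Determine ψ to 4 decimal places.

Let ψ = V/F and solve Σ zᵢ(Kᵢ−1)/(1+ψ(Kᵢ−1)) = 0.
g(0) = ΣzᵢKᵢ − 1 = 0.3397 and g(1) = 1 − Σzᵢ/Kᵢ = -0.3851, so a root lies in (0, 1).
Newton–Raphson from ψ = 0.5:
  ψ = 0.5000: g = -0.07031, g' = -0.5499 → ψ = 0.3721
  ψ = 0.3721: g = 0.00301, g' = -0.6066 → ψ = 0.3771
Converged at ψ = 0.3771.

ψ = 0.3771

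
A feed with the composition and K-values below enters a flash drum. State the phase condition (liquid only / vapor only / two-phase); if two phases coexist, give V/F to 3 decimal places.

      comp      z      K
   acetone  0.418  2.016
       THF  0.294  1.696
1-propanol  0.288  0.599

ΣzᵢKᵢ = 1.514; Σzᵢ/Kᵢ = 0.861.
Since Σzᵢ/Kᵢ < 1 the mixture is above its dew point — single vapor phase.

vapor only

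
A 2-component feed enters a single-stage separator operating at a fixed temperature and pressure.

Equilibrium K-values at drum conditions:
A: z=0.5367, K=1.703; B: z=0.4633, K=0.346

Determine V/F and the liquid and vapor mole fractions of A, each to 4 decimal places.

Material balance + equilibrium reduce to Σ zᵢ(Kᵢ−1)/(1+V/F(Kᵢ−1)) = 0.
Check two-phase: ΣzᵢKᵢ = 1.0743 > 1 and Σzᵢ/Kᵢ = 1.6542 > 1, so g(0) = 0.0743 > 0 and g(1) = -0.6542 < 0.
Newton–Raphson from V/F = 0.5:
  V/F = 0.5000: g = -0.17105, g' = -0.5827 → V/F = 0.2065
  V/F = 0.2065: g = -0.02082, g' = -0.4671 → V/F = 0.1619
  V/F = 0.1619: g = -0.00013, g' = -0.4617 → V/F = 0.1616
Converged at V/F = 0.1616.
Compositions from xᵢ = zᵢ/(1+V/F(Kᵢ−1)), yᵢ = Kᵢxᵢ:
  A: x = 0.4819, y = 0.8208
  B: x = 0.5181, y = 0.1792

V/F = 0.1616, x_A = 0.4819, y_A = 0.8208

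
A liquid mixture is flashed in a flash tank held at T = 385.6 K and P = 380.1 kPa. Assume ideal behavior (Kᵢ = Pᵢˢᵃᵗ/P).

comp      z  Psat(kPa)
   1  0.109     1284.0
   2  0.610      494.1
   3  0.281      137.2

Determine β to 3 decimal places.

Raoult's law: Kᵢ = Pᵢˢᵃᵗ/P = Pᵢˢᵃᵗ/380.1.
  K_1 = 1284.0/380.1 = 3.37806, K_2 = 494.1/380.1 = 1.29992, K_3 = 137.2/380.1 = 0.36096
Let β = V/F and solve Σ zᵢ(Kᵢ−1)/(1+β(Kᵢ−1)) = 0.
Feasibility: ΣzᵢKᵢ = 1.263, Σzᵢ/Kᵢ = 1.280 — both > 1, two phases present.
Newton–Raphson from β = 0.35:
  β = 0.350: g = 0.0757, g' = -0.419 → β = 0.531
  β = 0.531: g = 0.0007, g' = -0.424 → β = 0.532
Converged at β = 0.532.

β = 0.532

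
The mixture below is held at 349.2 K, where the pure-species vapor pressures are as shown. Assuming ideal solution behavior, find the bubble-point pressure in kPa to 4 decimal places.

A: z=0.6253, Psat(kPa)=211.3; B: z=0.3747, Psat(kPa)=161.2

Pbub = 192.5275 kPa

At the bubble point ψ → 0, so ΣzᵢKᵢ = 1 with Kᵢ = Pᵢˢᵃᵗ/P ⇒ P = ΣzᵢPᵢˢᵃᵗ.
P = 0.6253·211.3 + 0.3747·161.2 = 192.5275 kPa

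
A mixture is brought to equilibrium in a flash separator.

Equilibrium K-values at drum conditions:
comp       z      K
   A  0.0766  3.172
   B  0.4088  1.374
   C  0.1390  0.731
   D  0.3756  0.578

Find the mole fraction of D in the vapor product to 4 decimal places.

y_D = 0.2559

Rachford–Rice: g(ψ) = Σ zᵢ(Kᵢ−1)/(1+ψ(Kᵢ−1)) = 0.
Check two-phase: ΣzᵢKᵢ = 1.1234 > 1 and Σzᵢ/Kᵢ = 1.1617 > 1, so g(0) = 0.1234 > 0 and g(1) = -0.1617 < 0.
Newton iteration, ψ⁰ = 0.5:
  ψ = 0.5000: g = -0.03553, g' = -0.2445 → ψ = 0.3547
  ψ = 0.3547: g = 0.00122, g' = -0.2647 → ψ = 0.3593
Converged at ψ = 0.3593.
Compositions from xᵢ = zᵢ/(1+ψ(Kᵢ−1)), yᵢ = Kᵢxᵢ:
  A: x = 0.0430, y = 0.1365
  B: x = 0.3604, y = 0.4952
  C: x = 0.1539, y = 0.1125
  D: x = 0.4427, y = 0.2559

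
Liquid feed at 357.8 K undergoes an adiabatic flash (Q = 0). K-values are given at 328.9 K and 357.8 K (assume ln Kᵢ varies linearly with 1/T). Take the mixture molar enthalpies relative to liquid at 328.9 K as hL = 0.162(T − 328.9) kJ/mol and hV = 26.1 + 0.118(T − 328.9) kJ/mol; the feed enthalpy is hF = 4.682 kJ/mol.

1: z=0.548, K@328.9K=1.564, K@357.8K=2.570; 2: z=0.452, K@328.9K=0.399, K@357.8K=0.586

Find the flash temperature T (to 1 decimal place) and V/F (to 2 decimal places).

Adiabatic flash: solve Rachford–Rice at each trial T, then check hF = ψ·hV(T) + (1−ψ)·hL(T).
  T = 328.9 K: K = (1.564, 0.399), RR gives ψ = 0.110, H_out = 2.881 kJ/mol
  T = 357.8 K: K = (2.570, 0.586), RR gives ψ = 1.000, H_out = 29.510 kJ/mol
  T = 343.4 K: K = (2.028, 0.488), RR gives ψ = 0.630, H_out = 18.391 kJ/mol
  T = 336.1 K: K = (1.784, 0.442), RR gives ψ = 0.405, H_out = 11.618 kJ/mol
  T = 332.5 K: K = (1.672, 0.420), RR gives ψ = 0.272, H_out = 7.640 kJ/mol
  T = 330.7 K: K = (1.617, 0.409), RR gives ψ = 0.196, H_out = 5.383 kJ/mol
Linear interpolation between T = 328.9 (H_out = 2.881) and T = 330.7 (H_out = 5.383) on hF = 4.682 gives T ≈ 330.2 K, at which ψ = 0.17.

T = 330.2 K, V/F = 0.17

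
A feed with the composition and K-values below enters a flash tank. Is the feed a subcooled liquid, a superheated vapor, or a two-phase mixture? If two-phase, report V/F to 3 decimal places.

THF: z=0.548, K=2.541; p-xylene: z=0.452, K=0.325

two-phase, V/F = 0.519

ΣzᵢKᵢ = 1.539; Σzᵢ/Kᵢ = 1.606.
Both exceed 1, so a two-phase solution exists.
Let ψ = V/F and solve Σ zᵢ(Kᵢ−1)/(1+ψ(Kᵢ−1)) = 0.
Iterate (Newton) starting at ψ = 0.5:
  ψ = 0.500: g = 0.0164, g' = -0.884 → ψ = 0.519
Converged at ψ = 0.519.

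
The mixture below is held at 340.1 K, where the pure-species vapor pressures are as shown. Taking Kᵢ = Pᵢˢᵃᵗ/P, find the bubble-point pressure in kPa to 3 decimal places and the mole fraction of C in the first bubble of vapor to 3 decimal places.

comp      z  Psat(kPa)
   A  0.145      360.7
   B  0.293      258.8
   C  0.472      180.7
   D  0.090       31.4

Pbub = 216.246 kPa, y_C = 0.394

At the bubble point ψ → 0, so ΣzᵢKᵢ = 1 with Kᵢ = Pᵢˢᵃᵗ/P ⇒ P = ΣzᵢPᵢˢᵃᵗ.
P = 0.145·360.7 + 0.293·258.8 + 0.472·180.7 + 0.090·31.4 = 216.246 kPa
yᵢ = zᵢPᵢˢᵃᵗ/P ⇒ y_C = 0.472·180.7/216.246 = 0.394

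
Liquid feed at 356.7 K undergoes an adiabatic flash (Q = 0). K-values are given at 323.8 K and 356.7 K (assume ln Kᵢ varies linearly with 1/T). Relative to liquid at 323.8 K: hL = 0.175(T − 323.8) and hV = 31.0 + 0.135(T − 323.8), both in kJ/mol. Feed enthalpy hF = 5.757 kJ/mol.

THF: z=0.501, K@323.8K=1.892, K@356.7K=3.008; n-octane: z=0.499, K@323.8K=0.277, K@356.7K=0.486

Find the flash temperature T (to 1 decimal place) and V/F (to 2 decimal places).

T = 325.7 K, V/F = 0.18

Adiabatic flash: solve Rachford–Rice at each trial T, then check hF = ψ·hV(T) + (1−ψ)·hL(T).
  T = 323.8 K: K = (1.892, 0.277), RR gives ψ = 0.134, H_out = 4.139 kJ/mol
  T = 356.7 K: K = (3.008, 0.486), RR gives ψ = 0.726, H_out = 27.314 kJ/mol
  T = 340.2 K: K = (2.411, 0.372), RR gives ψ = 0.444, H_out = 16.330 kJ/mol
  T = 332.0 K: K = (2.142, 0.322), RR gives ψ = 0.302, H_out = 10.699 kJ/mol
  T = 327.9 K: K = (2.015, 0.299), RR gives ψ = 0.223, H_out = 7.590 kJ/mol
  T = 325.9 K: K = (1.954, 0.288), RR gives ψ = 0.181, H_out = 5.958 kJ/mol
Linear interpolation between T = 323.8 (H_out = 4.139) and T = 325.9 (H_out = 5.958) on hF = 5.757 gives T ≈ 325.7 K, at which ψ = 0.18.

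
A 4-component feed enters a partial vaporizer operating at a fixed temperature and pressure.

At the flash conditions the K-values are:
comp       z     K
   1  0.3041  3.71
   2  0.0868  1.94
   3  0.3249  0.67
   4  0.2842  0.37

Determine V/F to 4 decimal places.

V/F = 0.5216

Iterate (Newton) starting at V/F = 0.32:
  V/F = 0.3200: g = 0.15995, g' = -0.9071 → V/F = 0.4963
  V/F = 0.4963: g = 0.01834, g' = -0.7312 → V/F = 0.5214
  V/F = 0.5214: g = 0.00015, g' = -0.7199 → V/F = 0.5216
Converged at V/F = 0.5216.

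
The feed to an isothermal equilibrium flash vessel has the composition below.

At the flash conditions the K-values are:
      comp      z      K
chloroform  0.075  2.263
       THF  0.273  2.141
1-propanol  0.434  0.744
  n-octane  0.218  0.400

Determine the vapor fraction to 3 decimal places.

ψ = 0.352

Rachford–Rice: g(ψ) = Σ zᵢ(Kᵢ−1)/(1+ψ(Kᵢ−1)) = 0.
Feasibility: ΣzᵢKᵢ = 1.164, Σzᵢ/Kᵢ = 1.289 — both > 1, two phases present.
Newton–Raphson from ψ = 0.5:
  ψ = 0.500: g = -0.0579, g' = -0.387 → ψ = 0.350
  ψ = 0.350: g = 0.0006, g' = -0.399 → ψ = 0.352
Converged at ψ = 0.352.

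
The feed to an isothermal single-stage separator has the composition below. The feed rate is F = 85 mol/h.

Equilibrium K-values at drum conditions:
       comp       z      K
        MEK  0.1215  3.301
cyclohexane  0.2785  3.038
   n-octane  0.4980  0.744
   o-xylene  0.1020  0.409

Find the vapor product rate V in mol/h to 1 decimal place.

V = 75.9 mol/h

Material balance + equilibrium reduce to Σ zᵢ(Kᵢ−1)/(1+ψ(Kᵢ−1)) = 0.
Feasibility: ΣzᵢKᵢ = 1.6594, Σzᵢ/Kᵢ = 1.0472 — both > 1, two phases present.
Newton–Raphson from ψ = 0.5:
  ψ = 0.5000: g = 0.17935, g' = -0.5376 → ψ = 0.8336
  ψ = 0.8336: g = 0.02520, g' = -0.4255 → ψ = 0.8929
  ψ = 0.8929: g = -0.00007, g' = -0.4290 → ψ = 0.8927
Converged at ψ = 0.8927.
Then V = ψ·F = 0.8927·85 = 75.9 mol/h and L = F − V = 9.1 mol/h.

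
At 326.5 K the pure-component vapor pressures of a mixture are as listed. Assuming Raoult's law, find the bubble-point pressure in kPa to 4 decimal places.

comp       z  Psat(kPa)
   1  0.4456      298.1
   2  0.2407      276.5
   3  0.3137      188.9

At the bubble point ψ → 0, so ΣzᵢKᵢ = 1 with Kᵢ = Pᵢˢᵃᵗ/P ⇒ P = ΣzᵢPᵢˢᵃᵗ.
P = 0.4456·298.1 + 0.2407·276.5 + 0.3137·188.9 = 258.6448 kPa

Pbub = 258.6448 kPa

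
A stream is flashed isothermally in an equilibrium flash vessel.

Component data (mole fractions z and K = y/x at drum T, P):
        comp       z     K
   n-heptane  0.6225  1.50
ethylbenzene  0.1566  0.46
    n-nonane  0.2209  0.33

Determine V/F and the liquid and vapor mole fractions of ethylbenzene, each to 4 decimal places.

V/F = 0.2534, x_ethylbenzene = 0.1814, y_ethylbenzene = 0.0835

Newton iteration, V/F⁰ = 0.5:
  V/F = 0.5000: g = -0.08940, g' = -0.4095 → V/F = 0.2817
  V/F = 0.2817: g = -0.00935, g' = -0.3338 → V/F = 0.2537
  V/F = 0.2537: g = -0.00008, g' = -0.3278 → V/F = 0.2534
Converged at V/F = 0.2534.
Compositions from xᵢ = zᵢ/(1+V/F(Kᵢ−1)), yᵢ = Kᵢxᵢ:
  n-heptane: x = 0.5525, y = 0.8287
  ethylbenzene: x = 0.1814, y = 0.0835
  n-nonane: x = 0.2661, y = 0.0878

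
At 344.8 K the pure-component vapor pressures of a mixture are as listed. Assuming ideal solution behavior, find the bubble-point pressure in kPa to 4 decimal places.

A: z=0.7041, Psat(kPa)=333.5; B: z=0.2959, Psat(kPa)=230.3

Pbub = 302.9631 kPa

At the bubble point ψ → 0, so ΣzᵢKᵢ = 1 with Kᵢ = Pᵢˢᵃᵗ/P ⇒ P = ΣzᵢPᵢˢᵃᵗ.
P = 0.7041·333.5 + 0.2959·230.3 = 302.9631 kPa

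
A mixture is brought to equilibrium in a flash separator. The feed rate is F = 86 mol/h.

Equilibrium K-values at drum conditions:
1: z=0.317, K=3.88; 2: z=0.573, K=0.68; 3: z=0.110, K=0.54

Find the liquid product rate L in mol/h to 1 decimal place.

L = 27.4 mol/h

Let ψ = V/F and solve Σ zᵢ(Kᵢ−1)/(1+ψ(Kᵢ−1)) = 0.
g(0) = ΣzᵢKᵢ − 1 = 0.679 and g(1) = 1 − Σzᵢ/Kᵢ = -0.128, so a root lies in (0, 1).
Iterate (Newton) starting at ψ = 0.53:
  ψ = 0.530: g = 0.0736, g' = -0.538 → ψ = 0.667
  ψ = 0.667: g = 0.0065, g' = -0.451 → ψ = 0.681
Converged at ψ = 0.681.
Then V = ψ·F = 0.6814·86 = 58.6 mol/h and L = F − V = 27.4 mol/h.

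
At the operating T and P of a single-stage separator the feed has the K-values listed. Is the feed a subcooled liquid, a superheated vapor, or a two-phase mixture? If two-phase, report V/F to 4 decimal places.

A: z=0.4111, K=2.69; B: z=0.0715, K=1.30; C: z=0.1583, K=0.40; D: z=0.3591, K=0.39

two-phase, V/F = 0.4252

ΣzᵢKᵢ = 1.4022; Σzᵢ/Kᵢ = 1.5243.
Both exceed 1, so a two-phase solution exists.
Rachford–Rice: g(ψ) = Σ zᵢ(Kᵢ−1)/(1+ψ(Kᵢ−1)) = 0.
Newton iteration, ψ⁰ = 0.5:
  ψ = 0.5000: g = -0.05565, g' = -0.7427 → ψ = 0.4251
  ψ = 0.4251: g = 0.00011, g' = -0.7489 → ψ = 0.4252
Converged at ψ = 0.4252.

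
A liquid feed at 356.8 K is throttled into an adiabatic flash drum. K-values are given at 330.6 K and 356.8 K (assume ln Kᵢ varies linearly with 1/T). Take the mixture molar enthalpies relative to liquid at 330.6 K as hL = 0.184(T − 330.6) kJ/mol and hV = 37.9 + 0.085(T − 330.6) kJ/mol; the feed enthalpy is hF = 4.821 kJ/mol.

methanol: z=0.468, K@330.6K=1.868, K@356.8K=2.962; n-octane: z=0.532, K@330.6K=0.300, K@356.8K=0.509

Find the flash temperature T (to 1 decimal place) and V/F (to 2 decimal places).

Adiabatic flash: solve Rachford–Rice at each trial T, then check hF = ψ·hV(T) + (1−ψ)·hL(T).
  T = 330.6 K: K = (1.868, 0.300), RR gives ψ = 0.056, H_out = 2.110 kJ/mol
  T = 356.8 K: K = (2.962, 0.509), RR gives ψ = 0.682, H_out = 28.900 kJ/mol
  T = 343.7 K: K = (2.373, 0.395), RR gives ψ = 0.386, H_out = 16.529 kJ/mol
  T = 337.1 K: K = (2.108, 0.345), RR gives ψ = 0.234, H_out = 9.920 kJ/mol
  T = 333.9 K: K = (1.988, 0.322), RR gives ψ = 0.152, H_out = 6.307 kJ/mol
  T = 332.2 K: K = (1.925, 0.311), RR gives ψ = 0.104, H_out = 4.216 kJ/mol
Linear interpolation between T = 332.2 (H_out = 4.216) and T = 333.9 (H_out = 6.307) on hF = 4.821 gives T ≈ 332.7 K, at which ψ = 0.12.

T = 332.7 K, V/F = 0.12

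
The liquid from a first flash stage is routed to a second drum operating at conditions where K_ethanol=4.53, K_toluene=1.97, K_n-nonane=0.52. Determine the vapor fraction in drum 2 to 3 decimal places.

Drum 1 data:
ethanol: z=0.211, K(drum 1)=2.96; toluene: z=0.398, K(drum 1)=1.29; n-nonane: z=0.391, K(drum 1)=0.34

V/F (drum 2) = 0.615

Drum 1:
Let ψ₁ = V/F and solve Σ zᵢ(Kᵢ−1)/(1+ψ₁(Kᵢ−1)) = 0.
g(0) = ΣzᵢKᵢ − 1 = 0.271 and g(1) = 1 − Σzᵢ/Kᵢ = -0.530, so a root lies in (0, 1).
Newton iteration, ψ₁⁰ = 0.5:
  ψ₁ = 0.500: g = -0.0755, g' = -0.612 → ψ₁ = 0.377
  ψ₁ = 0.377: g = -0.0014, g' = -0.597 → ψ₁ = 0.374
Converged at ψ₁ = 0.374.
Drum-1 compositions:
  ethanol: x = 0.122, y = 0.360
  toluene: x = 0.359, y = 0.463
  n-nonane: x = 0.519, y = 0.177
Drum-2 feed = drum-1 liquid: z₂ = (0.1217, 0.3590, 0.5192).
Drum 2:
Material balance + equilibrium reduce to Σ zᵢ(Kᵢ−1)/(1+ψ₂(Kᵢ−1)) = 0.
Feasibility: ΣzᵢKᵢ = 1.529, Σzᵢ/Kᵢ = 1.208 — both > 1, two phases present.
Iterate (Newton) starting at ψ₂ = 0.5:
  ψ₂ = 0.500: g = 0.0620, g' = -0.559 → ψ₂ = 0.611
  ψ₂ = 0.611: g = 0.0021, g' = -0.525 → ψ₂ = 0.615
Converged at ψ₂ = 0.615.
  ethanol: x = 0.038, y = 0.174
  toluene: x = 0.225, y = 0.443
  n-nonane: x = 0.737, y = 0.383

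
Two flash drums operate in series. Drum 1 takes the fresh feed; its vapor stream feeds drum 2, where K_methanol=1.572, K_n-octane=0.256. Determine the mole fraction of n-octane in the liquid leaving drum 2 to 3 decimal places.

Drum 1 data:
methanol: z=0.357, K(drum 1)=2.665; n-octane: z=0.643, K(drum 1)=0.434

x_n-octane (drum 2) = 0.435

Drum 1:
Rachford–Rice: g(ψ₁) = Σ zᵢ(Kᵢ−1)/(1+ψ₁(Kᵢ−1)) = 0.
g(0) = ΣzᵢKᵢ − 1 = 0.230 and g(1) = 1 − Σzᵢ/Kᵢ = -0.616, so a root lies in (0, 1).
Newton–Raphson from ψ₁ = 0.38:
  ψ₁ = 0.380: g = -0.0996, g' = -0.706 → ψ₁ = 0.239
  ψ₁ = 0.239: g = 0.0045, g' = -0.782 → ψ₁ = 0.245
Converged at ψ₁ = 0.245.
Drum-1 compositions:
  methanol: x = 0.254, y = 0.676
  n-octane: x = 0.746, y = 0.324
Drum-2 feed = drum-1 vapor: z₂ = (0.6761, 0.3239).
Drum 2:
Binary case is linear: z₁(K₁−1)(1+ψ₂(K₂−1)) + z₂(K₂−1)(1+ψ₂(K₁−1)) = 0
⇒ ψ₂ = [z₁(K₁−1)+z₂(K₂−1)] / [−(K₁−1)(K₂−1)] = 0.1458/0.4256 = 0.342
  methanol: x = 0.565, y = 0.889
  n-octane: x = 0.435, y = 0.111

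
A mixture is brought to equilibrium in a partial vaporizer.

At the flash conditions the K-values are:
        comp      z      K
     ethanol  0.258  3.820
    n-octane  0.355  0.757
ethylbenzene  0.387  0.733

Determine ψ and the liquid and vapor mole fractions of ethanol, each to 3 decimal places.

Iterate (Newton) starting at ψ = 0.5:
  ψ = 0.500: g = 0.0844, g' = -0.417 → ψ = 0.702
  ψ = 0.702: g = 0.0129, g' = -0.303 → ψ = 0.745
  ψ = 0.745: g = 0.0003, g' = -0.288 → ψ = 0.746
Converged at ψ = 0.746.
Compositions from xᵢ = zᵢ/(1+ψ(Kᵢ−1)), yᵢ = Kᵢxᵢ:
  ethanol: x = 0.083, y = 0.318
  n-octane: x = 0.434, y = 0.328
  ethylbenzene: x = 0.483, y = 0.354

ψ = 0.746, x_ethanol = 0.083, y_ethanol = 0.318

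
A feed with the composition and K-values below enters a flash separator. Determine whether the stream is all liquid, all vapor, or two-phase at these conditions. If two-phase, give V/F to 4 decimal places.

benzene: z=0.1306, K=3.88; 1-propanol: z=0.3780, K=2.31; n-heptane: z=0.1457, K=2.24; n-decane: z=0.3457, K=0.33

two-phase, V/F = 0.7467

ΣzᵢKᵢ = 1.8204; Σzᵢ/Kᵢ = 1.3099.
Both exceed 1, so a two-phase solution exists.
Rachford–Rice: g(ψ) = Σ zᵢ(Kᵢ−1)/(1+ψ(Kᵢ−1)) = 0.
Newton iteration, ψ⁰ = 0.5:
  ψ = 0.5000: g = 0.21658, g' = -0.8551 → ψ = 0.7533
  ψ = 0.7533: g = -0.00632, g' = -0.9646 → ψ = 0.7467
Converged at ψ = 0.7467.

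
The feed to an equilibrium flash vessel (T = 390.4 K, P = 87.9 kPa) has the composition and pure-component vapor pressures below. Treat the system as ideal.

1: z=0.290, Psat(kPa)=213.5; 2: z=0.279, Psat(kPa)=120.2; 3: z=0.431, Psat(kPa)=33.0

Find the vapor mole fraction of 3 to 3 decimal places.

Raoult's law: Kᵢ = Pᵢˢᵃᵗ/P = Pᵢˢᵃᵗ/87.9.
  K_1 = 213.5/87.9 = 2.42890, K_2 = 120.2/87.9 = 1.36746, K_3 = 33.0/87.9 = 0.37543
Rachford–Rice: g(ψ) = Σ zᵢ(Kᵢ−1)/(1+ψ(Kᵢ−1)) = 0.
Feasibility: ΣzᵢKᵢ = 1.248, Σzᵢ/Kᵢ = 1.471 — both > 1, two phases present.
Newton–Raphson from ψ = 0.61:
  ψ = 0.610: g = -0.1297, g' = -0.633 → ψ = 0.405
  ψ = 0.405: g = -0.0086, g' = -0.567 → ψ = 0.390
Converged at ψ = 0.390.
Compositions from xᵢ = zᵢ/(1+ψ(Kᵢ−1)), yᵢ = Kᵢxᵢ:
  1: x = 0.186, y = 0.452
  2: x = 0.244, y = 0.334
  3: x = 0.570, y = 0.214

y_3 = 0.214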